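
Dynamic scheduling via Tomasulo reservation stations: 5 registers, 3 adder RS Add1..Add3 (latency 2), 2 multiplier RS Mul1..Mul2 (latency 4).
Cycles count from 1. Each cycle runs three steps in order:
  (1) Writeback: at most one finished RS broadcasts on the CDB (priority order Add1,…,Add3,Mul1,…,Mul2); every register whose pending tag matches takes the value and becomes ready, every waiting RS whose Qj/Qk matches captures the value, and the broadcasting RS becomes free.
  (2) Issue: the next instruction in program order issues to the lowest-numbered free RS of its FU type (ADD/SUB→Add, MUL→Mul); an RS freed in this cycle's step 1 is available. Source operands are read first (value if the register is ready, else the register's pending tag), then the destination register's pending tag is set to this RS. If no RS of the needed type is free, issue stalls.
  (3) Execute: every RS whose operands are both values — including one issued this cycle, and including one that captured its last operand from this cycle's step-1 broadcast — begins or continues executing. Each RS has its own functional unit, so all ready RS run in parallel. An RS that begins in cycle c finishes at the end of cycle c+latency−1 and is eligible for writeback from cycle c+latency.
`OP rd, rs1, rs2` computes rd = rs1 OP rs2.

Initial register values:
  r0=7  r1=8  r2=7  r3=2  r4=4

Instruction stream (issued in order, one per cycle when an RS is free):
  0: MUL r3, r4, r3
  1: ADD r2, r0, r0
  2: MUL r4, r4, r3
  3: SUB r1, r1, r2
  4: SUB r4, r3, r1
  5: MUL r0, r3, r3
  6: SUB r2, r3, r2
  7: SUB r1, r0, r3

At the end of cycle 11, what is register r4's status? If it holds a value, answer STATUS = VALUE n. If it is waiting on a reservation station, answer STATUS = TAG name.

  c1: issue MUL r3<-Mul1  regs: r0:7,r1:8,r2:7,r3:Mul1,r4:4
  c2: issue ADD r2<-Add1  regs: r0:7,r1:8,r2:Add1,r3:Mul1,r4:4
  c3: issue MUL r4<-Mul2  regs: r0:7,r1:8,r2:Add1,r3:Mul1,r4:Mul2
  c4: CDB Add1=14; issue SUB r1<-Add1  regs: r0:7,r1:Add1,r2:14,r3:Mul1,r4:Mul2
  c5: CDB Mul1=8; issue SUB r4<-Add2  regs: r0:7,r1:Add1,r2:14,r3:8,r4:Add2
  c6: CDB Add1=-6; issue MUL r0<-Mul1  regs: r0:Mul1,r1:-6,r2:14,r3:8,r4:Add2
  c7: issue SUB r2<-Add1  regs: r0:Mul1,r1:-6,r2:Add1,r3:8,r4:Add2
  c8: CDB Add2=14; issue SUB r1<-Add2  regs: r0:Mul1,r1:Add2,r2:Add1,r3:8,r4:14
  c9: CDB Add1=-6  regs: r0:Mul1,r1:Add2,r2:-6,r3:8,r4:14
  c10: CDB Mul1=64  regs: r0:64,r1:Add2,r2:-6,r3:8,r4:14
  c11: CDB Mul2=32  regs: r0:64,r1:Add2,r2:-6,r3:8,r4:14

STATUS = VALUE 14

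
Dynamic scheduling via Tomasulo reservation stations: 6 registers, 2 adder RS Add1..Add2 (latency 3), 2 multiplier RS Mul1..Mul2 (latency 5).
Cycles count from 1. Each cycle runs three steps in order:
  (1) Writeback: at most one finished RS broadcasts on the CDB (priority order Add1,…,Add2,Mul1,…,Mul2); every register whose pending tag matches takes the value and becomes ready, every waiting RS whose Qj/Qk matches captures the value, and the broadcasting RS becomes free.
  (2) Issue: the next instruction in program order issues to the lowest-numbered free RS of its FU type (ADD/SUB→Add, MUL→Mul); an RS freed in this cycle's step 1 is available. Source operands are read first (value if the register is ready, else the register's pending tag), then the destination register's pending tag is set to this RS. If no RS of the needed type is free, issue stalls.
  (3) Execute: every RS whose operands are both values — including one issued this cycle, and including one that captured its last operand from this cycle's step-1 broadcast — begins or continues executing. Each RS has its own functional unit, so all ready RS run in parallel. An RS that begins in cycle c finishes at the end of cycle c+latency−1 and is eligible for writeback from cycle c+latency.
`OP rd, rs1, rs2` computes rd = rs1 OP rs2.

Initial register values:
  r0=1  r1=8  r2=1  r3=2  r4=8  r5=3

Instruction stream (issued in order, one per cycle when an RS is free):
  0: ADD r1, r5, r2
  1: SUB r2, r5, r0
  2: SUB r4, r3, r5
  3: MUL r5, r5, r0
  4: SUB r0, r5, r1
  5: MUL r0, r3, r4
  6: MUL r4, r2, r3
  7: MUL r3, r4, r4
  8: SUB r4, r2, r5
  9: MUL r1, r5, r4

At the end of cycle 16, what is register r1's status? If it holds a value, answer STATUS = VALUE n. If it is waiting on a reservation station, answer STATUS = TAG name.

c1: issue ADD r1<-Add1 | r0:1,r1:Add1,r2:1,r3:2,r4:8,r5:3
c2: issue SUB r2<-Add2 | r0:1,r1:Add1,r2:Add2,r3:2,r4:8,r5:3
c3: stall | r0:1,r1:Add1,r2:Add2,r3:2,r4:8,r5:3
c4: CDB Add1=4; issue SUB r4<-Add1 | r0:1,r1:4,r2:Add2,r3:2,r4:Add1,r5:3
c5: CDB Add2=2; issue MUL r5<-Mul1 | r0:1,r1:4,r2:2,r3:2,r4:Add1,r5:Mul1
c6: issue SUB r0<-Add2 | r0:Add2,r1:4,r2:2,r3:2,r4:Add1,r5:Mul1
c7: CDB Add1=-1; issue MUL r0<-Mul2 | r0:Mul2,r1:4,r2:2,r3:2,r4:-1,r5:Mul1
c8: stall | r0:Mul2,r1:4,r2:2,r3:2,r4:-1,r5:Mul1
c9: stall | r0:Mul2,r1:4,r2:2,r3:2,r4:-1,r5:Mul1
c10: CDB Mul1=3; issue MUL r4<-Mul1 | r0:Mul2,r1:4,r2:2,r3:2,r4:Mul1,r5:3
c11: stall | r0:Mul2,r1:4,r2:2,r3:2,r4:Mul1,r5:3
c12: CDB Mul2=-2; issue MUL r3<-Mul2 | r0:-2,r1:4,r2:2,r3:Mul2,r4:Mul1,r5:3
c13: CDB Add2=-1; issue SUB r4<-Add1 | r0:-2,r1:4,r2:2,r3:Mul2,r4:Add1,r5:3
c14: stall | r0:-2,r1:4,r2:2,r3:Mul2,r4:Add1,r5:3
c15: CDB Mul1=4; issue MUL r1<-Mul1 | r0:-2,r1:Mul1,r2:2,r3:Mul2,r4:Add1,r5:3
c16: CDB Add1=-1 | r0:-2,r1:Mul1,r2:2,r3:Mul2,r4:-1,r5:3

STATUS = TAG Mul1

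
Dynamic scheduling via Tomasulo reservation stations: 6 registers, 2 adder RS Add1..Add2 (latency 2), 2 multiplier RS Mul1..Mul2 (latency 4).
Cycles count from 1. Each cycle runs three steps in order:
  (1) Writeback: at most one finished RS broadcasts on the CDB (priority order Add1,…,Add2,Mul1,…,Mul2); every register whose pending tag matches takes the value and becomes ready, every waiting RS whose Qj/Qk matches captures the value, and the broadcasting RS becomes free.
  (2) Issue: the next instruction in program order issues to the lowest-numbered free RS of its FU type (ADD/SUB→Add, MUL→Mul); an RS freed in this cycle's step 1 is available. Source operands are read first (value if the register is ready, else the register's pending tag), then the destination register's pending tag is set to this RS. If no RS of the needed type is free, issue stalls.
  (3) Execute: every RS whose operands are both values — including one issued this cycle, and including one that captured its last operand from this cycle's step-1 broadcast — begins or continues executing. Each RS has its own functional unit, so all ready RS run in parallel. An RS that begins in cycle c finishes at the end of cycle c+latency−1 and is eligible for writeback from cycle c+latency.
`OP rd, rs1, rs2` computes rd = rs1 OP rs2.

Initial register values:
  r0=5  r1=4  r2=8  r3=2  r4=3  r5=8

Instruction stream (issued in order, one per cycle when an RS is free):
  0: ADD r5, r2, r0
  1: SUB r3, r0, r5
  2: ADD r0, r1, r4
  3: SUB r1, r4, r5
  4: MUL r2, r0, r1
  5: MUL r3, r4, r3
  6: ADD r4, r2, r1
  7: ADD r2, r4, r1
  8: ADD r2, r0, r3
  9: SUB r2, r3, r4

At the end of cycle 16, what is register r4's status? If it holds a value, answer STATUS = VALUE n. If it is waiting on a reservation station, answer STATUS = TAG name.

STATUS = VALUE -80

cycle 1: issue ADD r5<-Add1 // r0:5,r1:4,r2:8,r3:2,r4:3,r5:Add1
cycle 2: issue SUB r3<-Add2 // r0:5,r1:4,r2:8,r3:Add2,r4:3,r5:Add1
cycle 3: CDB Add1=13; issue ADD r0<-Add1 // r0:Add1,r1:4,r2:8,r3:Add2,r4:3,r5:13
cycle 4: stall // r0:Add1,r1:4,r2:8,r3:Add2,r4:3,r5:13
cycle 5: CDB Add1=7; issue SUB r1<-Add1 // r0:7,r1:Add1,r2:8,r3:Add2,r4:3,r5:13
cycle 6: CDB Add2=-8; issue MUL r2<-Mul1 // r0:7,r1:Add1,r2:Mul1,r3:-8,r4:3,r5:13
cycle 7: CDB Add1=-10; issue MUL r3<-Mul2 // r0:7,r1:-10,r2:Mul1,r3:Mul2,r4:3,r5:13
cycle 8: issue ADD r4<-Add1 // r0:7,r1:-10,r2:Mul1,r3:Mul2,r4:Add1,r5:13
cycle 9: issue ADD r2<-Add2 // r0:7,r1:-10,r2:Add2,r3:Mul2,r4:Add1,r5:13
cycle 10: stall // r0:7,r1:-10,r2:Add2,r3:Mul2,r4:Add1,r5:13
cycle 11: CDB Mul1=-70; stall // r0:7,r1:-10,r2:Add2,r3:Mul2,r4:Add1,r5:13
cycle 12: CDB Mul2=-24; stall // r0:7,r1:-10,r2:Add2,r3:-24,r4:Add1,r5:13
cycle 13: CDB Add1=-80; issue ADD r2<-Add1 // r0:7,r1:-10,r2:Add1,r3:-24,r4:-80,r5:13
cycle 14: stall // r0:7,r1:-10,r2:Add1,r3:-24,r4:-80,r5:13
cycle 15: CDB Add1=-17; issue SUB r2<-Add1 // r0:7,r1:-10,r2:Add1,r3:-24,r4:-80,r5:13
cycle 16: CDB Add2=-90 // r0:7,r1:-10,r2:Add1,r3:-24,r4:-80,r5:13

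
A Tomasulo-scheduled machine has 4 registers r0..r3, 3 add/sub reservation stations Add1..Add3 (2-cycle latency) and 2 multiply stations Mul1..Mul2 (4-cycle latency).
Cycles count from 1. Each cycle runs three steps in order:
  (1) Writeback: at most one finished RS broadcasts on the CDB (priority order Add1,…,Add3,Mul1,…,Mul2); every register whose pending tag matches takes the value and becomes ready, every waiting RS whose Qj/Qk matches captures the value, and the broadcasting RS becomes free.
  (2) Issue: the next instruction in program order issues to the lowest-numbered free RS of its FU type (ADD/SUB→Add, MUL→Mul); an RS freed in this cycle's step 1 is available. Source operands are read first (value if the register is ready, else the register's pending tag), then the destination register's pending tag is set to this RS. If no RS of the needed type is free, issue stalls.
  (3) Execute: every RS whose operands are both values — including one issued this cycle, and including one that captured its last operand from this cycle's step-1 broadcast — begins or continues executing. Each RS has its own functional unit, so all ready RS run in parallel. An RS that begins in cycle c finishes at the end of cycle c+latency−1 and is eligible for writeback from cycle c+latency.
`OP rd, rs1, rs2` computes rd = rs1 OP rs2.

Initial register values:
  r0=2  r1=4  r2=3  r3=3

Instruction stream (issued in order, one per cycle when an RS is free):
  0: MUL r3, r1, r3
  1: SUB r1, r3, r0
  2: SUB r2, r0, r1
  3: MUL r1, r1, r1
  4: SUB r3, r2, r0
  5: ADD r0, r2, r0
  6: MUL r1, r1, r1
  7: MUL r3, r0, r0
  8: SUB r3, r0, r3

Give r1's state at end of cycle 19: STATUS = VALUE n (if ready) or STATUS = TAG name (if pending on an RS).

STATUS = VALUE 10000

c1: issue MUL r3<-Mul1 | r0:2,r1:4,r2:3,r3:Mul1
c2: issue SUB r1<-Add1 | r0:2,r1:Add1,r2:3,r3:Mul1
c3: issue SUB r2<-Add2 | r0:2,r1:Add1,r2:Add2,r3:Mul1
c4: issue MUL r1<-Mul2 | r0:2,r1:Mul2,r2:Add2,r3:Mul1
c5: CDB Mul1=12; issue SUB r3<-Add3 | r0:2,r1:Mul2,r2:Add2,r3:Add3
c6: stall | r0:2,r1:Mul2,r2:Add2,r3:Add3
c7: CDB Add1=10; issue ADD r0<-Add1 | r0:Add1,r1:Mul2,r2:Add2,r3:Add3
c8: issue MUL r1<-Mul1 | r0:Add1,r1:Mul1,r2:Add2,r3:Add3
c9: CDB Add2=-8; stall | r0:Add1,r1:Mul1,r2:-8,r3:Add3
c10: stall | r0:Add1,r1:Mul1,r2:-8,r3:Add3
c11: CDB Add1=-6; stall | r0:-6,r1:Mul1,r2:-8,r3:Add3
c12: CDB Add3=-10; stall | r0:-6,r1:Mul1,r2:-8,r3:-10
c13: CDB Mul2=100; issue MUL r3<-Mul2 | r0:-6,r1:Mul1,r2:-8,r3:Mul2
c14: issue SUB r3<-Add1 | r0:-6,r1:Mul1,r2:-8,r3:Add1
c15: - | r0:-6,r1:Mul1,r2:-8,r3:Add1
c16: - | r0:-6,r1:Mul1,r2:-8,r3:Add1
c17: CDB Mul1=10000 | r0:-6,r1:10000,r2:-8,r3:Add1
c18: CDB Mul2=36 | r0:-6,r1:10000,r2:-8,r3:Add1
c19: - | r0:-6,r1:10000,r2:-8,r3:Add1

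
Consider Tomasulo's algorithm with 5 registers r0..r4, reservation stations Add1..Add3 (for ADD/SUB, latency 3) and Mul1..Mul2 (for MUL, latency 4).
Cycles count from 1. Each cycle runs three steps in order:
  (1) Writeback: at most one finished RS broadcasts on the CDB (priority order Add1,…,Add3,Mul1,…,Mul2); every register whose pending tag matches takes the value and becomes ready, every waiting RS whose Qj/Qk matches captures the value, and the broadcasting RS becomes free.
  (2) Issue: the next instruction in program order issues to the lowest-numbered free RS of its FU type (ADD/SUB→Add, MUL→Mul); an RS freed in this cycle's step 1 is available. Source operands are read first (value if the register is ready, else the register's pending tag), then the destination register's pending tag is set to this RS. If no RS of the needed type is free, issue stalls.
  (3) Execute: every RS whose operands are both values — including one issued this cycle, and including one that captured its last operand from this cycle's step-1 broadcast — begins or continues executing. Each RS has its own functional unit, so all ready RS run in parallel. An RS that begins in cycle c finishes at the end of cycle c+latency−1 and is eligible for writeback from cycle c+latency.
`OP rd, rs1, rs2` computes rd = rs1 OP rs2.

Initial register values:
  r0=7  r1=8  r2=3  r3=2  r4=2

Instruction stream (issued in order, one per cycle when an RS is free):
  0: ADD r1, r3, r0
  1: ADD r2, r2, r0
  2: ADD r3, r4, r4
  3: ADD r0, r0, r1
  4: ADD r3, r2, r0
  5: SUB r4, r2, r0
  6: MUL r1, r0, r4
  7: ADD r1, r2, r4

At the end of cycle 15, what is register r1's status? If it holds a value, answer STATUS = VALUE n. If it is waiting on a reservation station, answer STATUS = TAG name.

STATUS = VALUE 4

c1: issue ADD r1<-Add1 | r0:7,r1:Add1,r2:3,r3:2,r4:2
c2: issue ADD r2<-Add2 | r0:7,r1:Add1,r2:Add2,r3:2,r4:2
c3: issue ADD r3<-Add3 | r0:7,r1:Add1,r2:Add2,r3:Add3,r4:2
c4: CDB Add1=9; issue ADD r0<-Add1 | r0:Add1,r1:9,r2:Add2,r3:Add3,r4:2
c5: CDB Add2=10; issue ADD r3<-Add2 | r0:Add1,r1:9,r2:10,r3:Add2,r4:2
c6: CDB Add3=4; issue SUB r4<-Add3 | r0:Add1,r1:9,r2:10,r3:Add2,r4:Add3
c7: CDB Add1=16; issue MUL r1<-Mul1 | r0:16,r1:Mul1,r2:10,r3:Add2,r4:Add3
c8: issue ADD r1<-Add1 | r0:16,r1:Add1,r2:10,r3:Add2,r4:Add3
c9: - | r0:16,r1:Add1,r2:10,r3:Add2,r4:Add3
c10: CDB Add2=26 | r0:16,r1:Add1,r2:10,r3:26,r4:Add3
c11: CDB Add3=-6 | r0:16,r1:Add1,r2:10,r3:26,r4:-6
c12: - | r0:16,r1:Add1,r2:10,r3:26,r4:-6
c13: - | r0:16,r1:Add1,r2:10,r3:26,r4:-6
c14: CDB Add1=4 | r0:16,r1:4,r2:10,r3:26,r4:-6
c15: CDB Mul1=-96 | r0:16,r1:4,r2:10,r3:26,r4:-6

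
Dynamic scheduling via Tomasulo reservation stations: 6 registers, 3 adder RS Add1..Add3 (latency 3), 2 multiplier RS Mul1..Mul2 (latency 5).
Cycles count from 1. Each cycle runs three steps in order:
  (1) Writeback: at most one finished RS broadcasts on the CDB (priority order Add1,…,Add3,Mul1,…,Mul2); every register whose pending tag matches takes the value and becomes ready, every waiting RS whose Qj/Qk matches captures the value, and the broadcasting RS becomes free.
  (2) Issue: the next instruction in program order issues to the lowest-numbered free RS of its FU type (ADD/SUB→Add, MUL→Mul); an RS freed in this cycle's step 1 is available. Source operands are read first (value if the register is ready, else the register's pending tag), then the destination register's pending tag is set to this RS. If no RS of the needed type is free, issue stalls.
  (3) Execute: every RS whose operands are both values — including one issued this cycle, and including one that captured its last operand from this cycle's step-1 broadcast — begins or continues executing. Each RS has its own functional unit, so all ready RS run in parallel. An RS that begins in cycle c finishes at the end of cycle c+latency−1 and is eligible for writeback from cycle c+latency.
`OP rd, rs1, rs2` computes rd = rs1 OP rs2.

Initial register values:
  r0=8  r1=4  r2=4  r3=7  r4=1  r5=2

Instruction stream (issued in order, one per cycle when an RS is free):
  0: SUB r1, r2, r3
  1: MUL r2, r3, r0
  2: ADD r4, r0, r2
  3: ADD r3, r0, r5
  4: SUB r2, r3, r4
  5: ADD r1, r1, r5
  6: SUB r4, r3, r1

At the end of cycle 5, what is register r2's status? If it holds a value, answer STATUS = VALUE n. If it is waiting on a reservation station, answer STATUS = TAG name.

STATUS = TAG Add3

  c1: issue SUB r1<-Add1  regs: r0:8,r1:Add1,r2:4,r3:7,r4:1,r5:2
  c2: issue MUL r2<-Mul1  regs: r0:8,r1:Add1,r2:Mul1,r3:7,r4:1,r5:2
  c3: issue ADD r4<-Add2  regs: r0:8,r1:Add1,r2:Mul1,r3:7,r4:Add2,r5:2
  c4: CDB Add1=-3; issue ADD r3<-Add1  regs: r0:8,r1:-3,r2:Mul1,r3:Add1,r4:Add2,r5:2
  c5: issue SUB r2<-Add3  regs: r0:8,r1:-3,r2:Add3,r3:Add1,r4:Add2,r5:2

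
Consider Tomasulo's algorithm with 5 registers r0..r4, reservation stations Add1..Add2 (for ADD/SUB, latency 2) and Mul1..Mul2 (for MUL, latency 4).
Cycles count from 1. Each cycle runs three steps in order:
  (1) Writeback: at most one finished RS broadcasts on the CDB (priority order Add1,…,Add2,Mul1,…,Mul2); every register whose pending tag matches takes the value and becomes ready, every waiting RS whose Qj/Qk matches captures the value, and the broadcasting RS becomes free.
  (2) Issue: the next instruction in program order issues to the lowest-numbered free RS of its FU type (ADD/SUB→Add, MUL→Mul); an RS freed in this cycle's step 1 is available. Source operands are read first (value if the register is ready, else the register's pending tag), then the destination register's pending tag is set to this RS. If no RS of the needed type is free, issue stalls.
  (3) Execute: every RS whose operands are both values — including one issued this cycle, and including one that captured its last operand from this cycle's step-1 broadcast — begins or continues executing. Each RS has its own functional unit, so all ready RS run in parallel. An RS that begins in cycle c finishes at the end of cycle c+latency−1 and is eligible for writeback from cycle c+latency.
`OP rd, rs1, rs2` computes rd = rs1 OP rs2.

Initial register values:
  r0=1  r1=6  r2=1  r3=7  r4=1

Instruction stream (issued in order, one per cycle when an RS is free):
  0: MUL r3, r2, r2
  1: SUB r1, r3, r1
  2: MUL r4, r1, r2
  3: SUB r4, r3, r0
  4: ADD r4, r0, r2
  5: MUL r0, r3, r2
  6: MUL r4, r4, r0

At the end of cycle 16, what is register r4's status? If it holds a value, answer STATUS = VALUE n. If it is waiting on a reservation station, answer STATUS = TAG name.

c1: issue MUL r3<-Mul1 | r0:1,r1:6,r2:1,r3:Mul1,r4:1
c2: issue SUB r1<-Add1 | r0:1,r1:Add1,r2:1,r3:Mul1,r4:1
c3: issue MUL r4<-Mul2 | r0:1,r1:Add1,r2:1,r3:Mul1,r4:Mul2
c4: issue SUB r4<-Add2 | r0:1,r1:Add1,r2:1,r3:Mul1,r4:Add2
c5: CDB Mul1=1; stall | r0:1,r1:Add1,r2:1,r3:1,r4:Add2
c6: stall | r0:1,r1:Add1,r2:1,r3:1,r4:Add2
c7: CDB Add1=-5; issue ADD r4<-Add1 | r0:1,r1:-5,r2:1,r3:1,r4:Add1
c8: CDB Add2=0; issue MUL r0<-Mul1 | r0:Mul1,r1:-5,r2:1,r3:1,r4:Add1
c9: CDB Add1=2; stall | r0:Mul1,r1:-5,r2:1,r3:1,r4:2
c10: stall | r0:Mul1,r1:-5,r2:1,r3:1,r4:2
c11: CDB Mul2=-5; issue MUL r4<-Mul2 | r0:Mul1,r1:-5,r2:1,r3:1,r4:Mul2
c12: CDB Mul1=1 | r0:1,r1:-5,r2:1,r3:1,r4:Mul2
c13: - | r0:1,r1:-5,r2:1,r3:1,r4:Mul2
c14: - | r0:1,r1:-5,r2:1,r3:1,r4:Mul2
c15: - | r0:1,r1:-5,r2:1,r3:1,r4:Mul2
c16: CDB Mul2=2 | r0:1,r1:-5,r2:1,r3:1,r4:2

STATUS = VALUE 2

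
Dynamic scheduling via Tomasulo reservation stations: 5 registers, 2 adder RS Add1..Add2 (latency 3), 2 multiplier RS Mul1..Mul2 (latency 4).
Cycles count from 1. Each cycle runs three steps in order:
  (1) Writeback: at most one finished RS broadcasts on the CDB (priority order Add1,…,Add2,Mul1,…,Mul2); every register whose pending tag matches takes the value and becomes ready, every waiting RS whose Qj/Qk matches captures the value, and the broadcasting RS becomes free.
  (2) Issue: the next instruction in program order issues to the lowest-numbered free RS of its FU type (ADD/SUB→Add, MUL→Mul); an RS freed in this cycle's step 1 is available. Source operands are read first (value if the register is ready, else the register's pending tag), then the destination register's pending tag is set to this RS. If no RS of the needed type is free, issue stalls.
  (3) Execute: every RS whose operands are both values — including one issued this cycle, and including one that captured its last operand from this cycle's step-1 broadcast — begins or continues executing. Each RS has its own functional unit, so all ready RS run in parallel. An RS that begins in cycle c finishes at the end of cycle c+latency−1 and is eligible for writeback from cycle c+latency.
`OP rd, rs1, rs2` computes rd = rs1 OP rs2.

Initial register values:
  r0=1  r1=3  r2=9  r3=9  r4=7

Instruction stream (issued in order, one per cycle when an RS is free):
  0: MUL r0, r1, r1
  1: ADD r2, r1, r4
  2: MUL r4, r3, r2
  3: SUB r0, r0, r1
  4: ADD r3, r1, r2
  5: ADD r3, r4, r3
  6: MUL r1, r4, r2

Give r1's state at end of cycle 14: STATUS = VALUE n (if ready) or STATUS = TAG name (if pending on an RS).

STATUS = VALUE 900

cycle 1: issue MUL r0<-Mul1 // r0:Mul1,r1:3,r2:9,r3:9,r4:7
cycle 2: issue ADD r2<-Add1 // r0:Mul1,r1:3,r2:Add1,r3:9,r4:7
cycle 3: issue MUL r4<-Mul2 // r0:Mul1,r1:3,r2:Add1,r3:9,r4:Mul2
cycle 4: issue SUB r0<-Add2 // r0:Add2,r1:3,r2:Add1,r3:9,r4:Mul2
cycle 5: CDB Add1=10; issue ADD r3<-Add1 // r0:Add2,r1:3,r2:10,r3:Add1,r4:Mul2
cycle 6: CDB Mul1=9; stall // r0:Add2,r1:3,r2:10,r3:Add1,r4:Mul2
cycle 7: stall // r0:Add2,r1:3,r2:10,r3:Add1,r4:Mul2
cycle 8: CDB Add1=13; issue ADD r3<-Add1 // r0:Add2,r1:3,r2:10,r3:Add1,r4:Mul2
cycle 9: CDB Add2=6; issue MUL r1<-Mul1 // r0:6,r1:Mul1,r2:10,r3:Add1,r4:Mul2
cycle 10: CDB Mul2=90 // r0:6,r1:Mul1,r2:10,r3:Add1,r4:90
cycle 11: - // r0:6,r1:Mul1,r2:10,r3:Add1,r4:90
cycle 12: - // r0:6,r1:Mul1,r2:10,r3:Add1,r4:90
cycle 13: CDB Add1=103 // r0:6,r1:Mul1,r2:10,r3:103,r4:90
cycle 14: CDB Mul1=900 // r0:6,r1:900,r2:10,r3:103,r4:90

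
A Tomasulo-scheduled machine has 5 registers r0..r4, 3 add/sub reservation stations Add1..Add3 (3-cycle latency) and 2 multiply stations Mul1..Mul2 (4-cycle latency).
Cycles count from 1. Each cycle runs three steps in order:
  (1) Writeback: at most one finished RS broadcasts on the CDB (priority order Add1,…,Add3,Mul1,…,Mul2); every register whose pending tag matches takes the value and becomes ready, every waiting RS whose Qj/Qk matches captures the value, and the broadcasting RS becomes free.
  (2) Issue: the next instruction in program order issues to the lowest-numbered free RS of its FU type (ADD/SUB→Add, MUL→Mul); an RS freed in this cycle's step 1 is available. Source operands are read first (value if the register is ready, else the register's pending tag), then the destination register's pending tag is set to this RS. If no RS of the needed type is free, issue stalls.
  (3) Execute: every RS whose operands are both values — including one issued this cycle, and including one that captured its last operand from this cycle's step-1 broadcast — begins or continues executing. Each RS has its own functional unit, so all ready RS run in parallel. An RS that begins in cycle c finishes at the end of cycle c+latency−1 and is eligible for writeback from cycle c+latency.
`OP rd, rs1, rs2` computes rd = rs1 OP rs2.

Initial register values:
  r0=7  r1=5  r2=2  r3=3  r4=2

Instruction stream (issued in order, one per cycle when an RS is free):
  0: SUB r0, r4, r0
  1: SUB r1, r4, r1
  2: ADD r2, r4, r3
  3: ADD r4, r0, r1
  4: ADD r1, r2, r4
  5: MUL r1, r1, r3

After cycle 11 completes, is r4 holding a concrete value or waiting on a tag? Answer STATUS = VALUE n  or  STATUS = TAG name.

c1: issue SUB r0<-Add1 | r0:Add1,r1:5,r2:2,r3:3,r4:2
c2: issue SUB r1<-Add2 | r0:Add1,r1:Add2,r2:2,r3:3,r4:2
c3: issue ADD r2<-Add3 | r0:Add1,r1:Add2,r2:Add3,r3:3,r4:2
c4: CDB Add1=-5; issue ADD r4<-Add1 | r0:-5,r1:Add2,r2:Add3,r3:3,r4:Add1
c5: CDB Add2=-3; issue ADD r1<-Add2 | r0:-5,r1:Add2,r2:Add3,r3:3,r4:Add1
c6: CDB Add3=5; issue MUL r1<-Mul1 | r0:-5,r1:Mul1,r2:5,r3:3,r4:Add1
c7: - | r0:-5,r1:Mul1,r2:5,r3:3,r4:Add1
c8: CDB Add1=-8 | r0:-5,r1:Mul1,r2:5,r3:3,r4:-8
c9: - | r0:-5,r1:Mul1,r2:5,r3:3,r4:-8
c10: - | r0:-5,r1:Mul1,r2:5,r3:3,r4:-8
c11: CDB Add2=-3 | r0:-5,r1:Mul1,r2:5,r3:3,r4:-8

STATUS = VALUE -8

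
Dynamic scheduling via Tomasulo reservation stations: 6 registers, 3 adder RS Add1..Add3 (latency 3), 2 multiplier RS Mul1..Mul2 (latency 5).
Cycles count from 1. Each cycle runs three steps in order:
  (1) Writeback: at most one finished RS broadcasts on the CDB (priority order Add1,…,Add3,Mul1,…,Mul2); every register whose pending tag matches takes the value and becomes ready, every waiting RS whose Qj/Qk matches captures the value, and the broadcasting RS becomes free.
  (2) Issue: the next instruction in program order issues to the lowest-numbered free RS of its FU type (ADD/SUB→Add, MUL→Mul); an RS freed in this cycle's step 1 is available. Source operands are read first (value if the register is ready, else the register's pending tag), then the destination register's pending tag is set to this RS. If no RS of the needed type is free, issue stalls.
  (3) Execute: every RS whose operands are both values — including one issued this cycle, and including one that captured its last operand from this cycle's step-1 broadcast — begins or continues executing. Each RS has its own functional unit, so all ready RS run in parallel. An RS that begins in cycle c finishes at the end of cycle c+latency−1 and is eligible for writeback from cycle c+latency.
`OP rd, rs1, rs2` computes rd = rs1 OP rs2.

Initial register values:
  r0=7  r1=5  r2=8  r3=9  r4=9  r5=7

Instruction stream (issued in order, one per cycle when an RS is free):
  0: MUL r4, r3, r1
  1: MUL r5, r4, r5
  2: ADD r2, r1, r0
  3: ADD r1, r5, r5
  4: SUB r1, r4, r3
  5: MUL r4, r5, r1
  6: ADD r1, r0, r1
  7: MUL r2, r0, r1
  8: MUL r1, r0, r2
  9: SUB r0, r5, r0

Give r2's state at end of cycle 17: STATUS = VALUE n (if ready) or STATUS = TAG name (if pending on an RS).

  c1: issue MUL r4<-Mul1  regs: r0:7,r1:5,r2:8,r3:9,r4:Mul1,r5:7
  c2: issue MUL r5<-Mul2  regs: r0:7,r1:5,r2:8,r3:9,r4:Mul1,r5:Mul2
  c3: issue ADD r2<-Add1  regs: r0:7,r1:5,r2:Add1,r3:9,r4:Mul1,r5:Mul2
  c4: issue ADD r1<-Add2  regs: r0:7,r1:Add2,r2:Add1,r3:9,r4:Mul1,r5:Mul2
  c5: issue SUB r1<-Add3  regs: r0:7,r1:Add3,r2:Add1,r3:9,r4:Mul1,r5:Mul2
  c6: CDB Add1=12; stall  regs: r0:7,r1:Add3,r2:12,r3:9,r4:Mul1,r5:Mul2
  c7: CDB Mul1=45; issue MUL r4<-Mul1  regs: r0:7,r1:Add3,r2:12,r3:9,r4:Mul1,r5:Mul2
  c8: issue ADD r1<-Add1  regs: r0:7,r1:Add1,r2:12,r3:9,r4:Mul1,r5:Mul2
  c9: stall  regs: r0:7,r1:Add1,r2:12,r3:9,r4:Mul1,r5:Mul2
  c10: CDB Add3=36; stall  regs: r0:7,r1:Add1,r2:12,r3:9,r4:Mul1,r5:Mul2
  c11: stall  regs: r0:7,r1:Add1,r2:12,r3:9,r4:Mul1,r5:Mul2
  c12: CDB Mul2=315; issue MUL r2<-Mul2  regs: r0:7,r1:Add1,r2:Mul2,r3:9,r4:Mul1,r5:315
  c13: CDB Add1=43; stall  regs: r0:7,r1:43,r2:Mul2,r3:9,r4:Mul1,r5:315
  c14: stall  regs: r0:7,r1:43,r2:Mul2,r3:9,r4:Mul1,r5:315
  c15: CDB Add2=630; stall  regs: r0:7,r1:43,r2:Mul2,r3:9,r4:Mul1,r5:315
  c16: stall  regs: r0:7,r1:43,r2:Mul2,r3:9,r4:Mul1,r5:315
  c17: CDB Mul1=11340; issue MUL r1<-Mul1  regs: r0:7,r1:Mul1,r2:Mul2,r3:9,r4:11340,r5:315

STATUS = TAG Mul2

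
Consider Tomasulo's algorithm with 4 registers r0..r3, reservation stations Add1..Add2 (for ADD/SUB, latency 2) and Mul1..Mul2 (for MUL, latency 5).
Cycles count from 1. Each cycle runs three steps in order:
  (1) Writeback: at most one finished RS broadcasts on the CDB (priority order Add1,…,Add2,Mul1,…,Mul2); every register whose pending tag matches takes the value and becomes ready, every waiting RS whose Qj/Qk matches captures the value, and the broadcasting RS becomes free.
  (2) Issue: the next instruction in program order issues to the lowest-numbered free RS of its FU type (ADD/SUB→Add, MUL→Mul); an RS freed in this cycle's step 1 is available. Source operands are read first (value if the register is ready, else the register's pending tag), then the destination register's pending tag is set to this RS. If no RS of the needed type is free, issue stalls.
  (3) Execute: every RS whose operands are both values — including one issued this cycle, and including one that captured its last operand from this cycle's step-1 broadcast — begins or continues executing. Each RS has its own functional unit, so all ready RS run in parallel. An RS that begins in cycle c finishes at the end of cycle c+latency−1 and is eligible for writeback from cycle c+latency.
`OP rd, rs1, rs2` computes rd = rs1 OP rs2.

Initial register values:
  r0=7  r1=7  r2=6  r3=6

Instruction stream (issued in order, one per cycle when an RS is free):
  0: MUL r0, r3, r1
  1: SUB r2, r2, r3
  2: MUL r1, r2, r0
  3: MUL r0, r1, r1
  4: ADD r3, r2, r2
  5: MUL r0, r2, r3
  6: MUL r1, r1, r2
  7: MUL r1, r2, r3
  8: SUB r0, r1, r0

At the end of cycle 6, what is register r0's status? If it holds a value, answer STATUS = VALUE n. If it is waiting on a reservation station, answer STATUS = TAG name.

c1: issue MUL r0<-Mul1 | r0:Mul1,r1:7,r2:6,r3:6
c2: issue SUB r2<-Add1 | r0:Mul1,r1:7,r2:Add1,r3:6
c3: issue MUL r1<-Mul2 | r0:Mul1,r1:Mul2,r2:Add1,r3:6
c4: CDB Add1=0; stall | r0:Mul1,r1:Mul2,r2:0,r3:6
c5: stall | r0:Mul1,r1:Mul2,r2:0,r3:6
c6: CDB Mul1=42; issue MUL r0<-Mul1 | r0:Mul1,r1:Mul2,r2:0,r3:6

STATUS = TAG Mul1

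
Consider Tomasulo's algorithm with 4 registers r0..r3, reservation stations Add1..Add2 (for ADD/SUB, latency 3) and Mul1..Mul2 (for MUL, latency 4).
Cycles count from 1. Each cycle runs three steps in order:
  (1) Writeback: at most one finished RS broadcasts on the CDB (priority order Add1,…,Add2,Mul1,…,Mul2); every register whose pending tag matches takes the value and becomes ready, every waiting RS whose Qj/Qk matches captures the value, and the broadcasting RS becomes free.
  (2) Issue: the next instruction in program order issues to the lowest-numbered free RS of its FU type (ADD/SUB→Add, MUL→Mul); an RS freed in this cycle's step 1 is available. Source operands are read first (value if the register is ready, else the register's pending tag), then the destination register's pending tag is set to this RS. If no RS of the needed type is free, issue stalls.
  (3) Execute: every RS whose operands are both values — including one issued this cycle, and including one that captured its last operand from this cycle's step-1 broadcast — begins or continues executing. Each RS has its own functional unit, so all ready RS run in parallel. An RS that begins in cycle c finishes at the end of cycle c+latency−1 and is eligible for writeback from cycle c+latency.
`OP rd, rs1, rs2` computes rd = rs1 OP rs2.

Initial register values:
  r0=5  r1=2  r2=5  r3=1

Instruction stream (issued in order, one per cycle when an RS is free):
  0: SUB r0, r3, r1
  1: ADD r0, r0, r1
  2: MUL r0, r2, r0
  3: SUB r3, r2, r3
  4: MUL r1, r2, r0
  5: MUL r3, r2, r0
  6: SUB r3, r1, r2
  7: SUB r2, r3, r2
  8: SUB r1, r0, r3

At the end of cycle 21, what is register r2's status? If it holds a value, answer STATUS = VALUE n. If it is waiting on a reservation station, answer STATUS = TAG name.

cycle 1: issue SUB r0<-Add1 // r0:Add1,r1:2,r2:5,r3:1
cycle 2: issue ADD r0<-Add2 // r0:Add2,r1:2,r2:5,r3:1
cycle 3: issue MUL r0<-Mul1 // r0:Mul1,r1:2,r2:5,r3:1
cycle 4: CDB Add1=-1; issue SUB r3<-Add1 // r0:Mul1,r1:2,r2:5,r3:Add1
cycle 5: issue MUL r1<-Mul2 // r0:Mul1,r1:Mul2,r2:5,r3:Add1
cycle 6: stall // r0:Mul1,r1:Mul2,r2:5,r3:Add1
cycle 7: CDB Add1=4; stall // r0:Mul1,r1:Mul2,r2:5,r3:4
cycle 8: CDB Add2=1; stall // r0:Mul1,r1:Mul2,r2:5,r3:4
cycle 9: stall // r0:Mul1,r1:Mul2,r2:5,r3:4
cycle 10: stall // r0:Mul1,r1:Mul2,r2:5,r3:4
cycle 11: stall // r0:Mul1,r1:Mul2,r2:5,r3:4
cycle 12: CDB Mul1=5; issue MUL r3<-Mul1 // r0:5,r1:Mul2,r2:5,r3:Mul1
cycle 13: issue SUB r3<-Add1 // r0:5,r1:Mul2,r2:5,r3:Add1
cycle 14: issue SUB r2<-Add2 // r0:5,r1:Mul2,r2:Add2,r3:Add1
cycle 15: stall // r0:5,r1:Mul2,r2:Add2,r3:Add1
cycle 16: CDB Mul1=25; stall // r0:5,r1:Mul2,r2:Add2,r3:Add1
cycle 17: CDB Mul2=25; stall // r0:5,r1:25,r2:Add2,r3:Add1
cycle 18: stall // r0:5,r1:25,r2:Add2,r3:Add1
cycle 19: stall // r0:5,r1:25,r2:Add2,r3:Add1
cycle 20: CDB Add1=20; issue SUB r1<-Add1 // r0:5,r1:Add1,r2:Add2,r3:20
cycle 21: - // r0:5,r1:Add1,r2:Add2,r3:20

STATUS = TAG Add2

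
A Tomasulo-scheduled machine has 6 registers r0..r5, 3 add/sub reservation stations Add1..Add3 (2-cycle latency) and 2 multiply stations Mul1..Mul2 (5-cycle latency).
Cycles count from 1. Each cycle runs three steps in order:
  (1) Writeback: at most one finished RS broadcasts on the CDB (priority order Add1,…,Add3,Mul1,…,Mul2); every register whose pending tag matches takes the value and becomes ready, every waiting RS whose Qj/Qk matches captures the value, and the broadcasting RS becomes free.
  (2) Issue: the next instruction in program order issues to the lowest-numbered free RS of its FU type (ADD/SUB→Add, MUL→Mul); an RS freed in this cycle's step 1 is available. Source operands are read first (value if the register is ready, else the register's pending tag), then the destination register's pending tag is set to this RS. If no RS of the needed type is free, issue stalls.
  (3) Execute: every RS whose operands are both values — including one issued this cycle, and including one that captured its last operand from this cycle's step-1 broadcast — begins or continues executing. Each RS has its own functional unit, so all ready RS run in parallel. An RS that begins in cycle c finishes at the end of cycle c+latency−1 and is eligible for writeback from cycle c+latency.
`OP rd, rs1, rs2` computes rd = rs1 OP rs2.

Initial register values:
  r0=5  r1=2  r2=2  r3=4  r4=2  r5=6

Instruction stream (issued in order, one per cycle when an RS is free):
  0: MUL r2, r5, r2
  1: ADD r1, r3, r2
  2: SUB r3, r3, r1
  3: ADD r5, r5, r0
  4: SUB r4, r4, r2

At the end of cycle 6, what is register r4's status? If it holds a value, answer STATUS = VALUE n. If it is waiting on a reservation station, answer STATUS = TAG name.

  c1: issue MUL r2<-Mul1  regs: r0:5,r1:2,r2:Mul1,r3:4,r4:2,r5:6
  c2: issue ADD r1<-Add1  regs: r0:5,r1:Add1,r2:Mul1,r3:4,r4:2,r5:6
  c3: issue SUB r3<-Add2  regs: r0:5,r1:Add1,r2:Mul1,r3:Add2,r4:2,r5:6
  c4: issue ADD r5<-Add3  regs: r0:5,r1:Add1,r2:Mul1,r3:Add2,r4:2,r5:Add3
  c5: stall  regs: r0:5,r1:Add1,r2:Mul1,r3:Add2,r4:2,r5:Add3
  c6: CDB Add3=11; issue SUB r4<-Add3  regs: r0:5,r1:Add1,r2:Mul1,r3:Add2,r4:Add3,r5:11

STATUS = TAG Add3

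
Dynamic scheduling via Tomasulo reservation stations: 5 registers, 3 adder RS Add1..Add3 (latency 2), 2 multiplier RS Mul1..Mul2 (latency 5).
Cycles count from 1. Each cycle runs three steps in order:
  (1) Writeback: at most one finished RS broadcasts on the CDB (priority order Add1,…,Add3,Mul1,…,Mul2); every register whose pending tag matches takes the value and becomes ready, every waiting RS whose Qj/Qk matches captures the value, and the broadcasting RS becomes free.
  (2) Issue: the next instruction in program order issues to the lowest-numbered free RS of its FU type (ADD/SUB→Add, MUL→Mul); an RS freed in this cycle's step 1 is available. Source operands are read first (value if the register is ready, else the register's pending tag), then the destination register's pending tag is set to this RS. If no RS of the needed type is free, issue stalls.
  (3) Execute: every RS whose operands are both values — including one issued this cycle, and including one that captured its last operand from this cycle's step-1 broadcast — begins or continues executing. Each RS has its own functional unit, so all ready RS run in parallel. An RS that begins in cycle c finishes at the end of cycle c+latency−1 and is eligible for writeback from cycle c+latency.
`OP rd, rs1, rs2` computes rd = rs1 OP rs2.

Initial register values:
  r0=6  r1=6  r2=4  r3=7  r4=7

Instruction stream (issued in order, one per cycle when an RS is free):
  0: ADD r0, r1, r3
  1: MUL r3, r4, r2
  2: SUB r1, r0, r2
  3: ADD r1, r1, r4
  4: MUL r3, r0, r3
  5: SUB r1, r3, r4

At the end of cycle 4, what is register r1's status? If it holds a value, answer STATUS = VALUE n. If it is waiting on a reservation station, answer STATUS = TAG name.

c1: issue ADD r0<-Add1 | r0:Add1,r1:6,r2:4,r3:7,r4:7
c2: issue MUL r3<-Mul1 | r0:Add1,r1:6,r2:4,r3:Mul1,r4:7
c3: CDB Add1=13; issue SUB r1<-Add1 | r0:13,r1:Add1,r2:4,r3:Mul1,r4:7
c4: issue ADD r1<-Add2 | r0:13,r1:Add2,r2:4,r3:Mul1,r4:7

STATUS = TAG Add2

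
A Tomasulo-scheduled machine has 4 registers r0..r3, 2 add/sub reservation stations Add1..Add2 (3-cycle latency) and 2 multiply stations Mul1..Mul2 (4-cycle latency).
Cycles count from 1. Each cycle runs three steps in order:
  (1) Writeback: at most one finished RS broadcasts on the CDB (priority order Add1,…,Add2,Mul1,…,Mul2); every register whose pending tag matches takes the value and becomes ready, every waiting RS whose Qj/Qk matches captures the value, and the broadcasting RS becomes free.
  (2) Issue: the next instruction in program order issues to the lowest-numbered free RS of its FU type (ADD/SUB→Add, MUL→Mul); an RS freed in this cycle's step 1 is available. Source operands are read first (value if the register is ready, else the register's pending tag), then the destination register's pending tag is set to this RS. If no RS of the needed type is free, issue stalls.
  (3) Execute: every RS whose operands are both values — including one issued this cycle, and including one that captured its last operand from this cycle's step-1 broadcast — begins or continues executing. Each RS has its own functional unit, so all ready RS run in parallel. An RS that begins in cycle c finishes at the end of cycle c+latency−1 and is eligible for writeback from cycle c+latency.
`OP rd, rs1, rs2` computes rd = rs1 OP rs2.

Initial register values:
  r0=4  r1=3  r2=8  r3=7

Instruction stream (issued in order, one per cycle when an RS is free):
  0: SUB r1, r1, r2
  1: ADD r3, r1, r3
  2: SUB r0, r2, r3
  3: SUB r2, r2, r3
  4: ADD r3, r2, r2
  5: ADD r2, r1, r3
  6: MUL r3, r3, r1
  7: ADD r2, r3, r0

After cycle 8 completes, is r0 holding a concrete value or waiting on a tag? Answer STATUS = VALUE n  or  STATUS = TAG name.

  c1: issue SUB r1<-Add1  regs: r0:4,r1:Add1,r2:8,r3:7
  c2: issue ADD r3<-Add2  regs: r0:4,r1:Add1,r2:8,r3:Add2
  c3: stall  regs: r0:4,r1:Add1,r2:8,r3:Add2
  c4: CDB Add1=-5; issue SUB r0<-Add1  regs: r0:Add1,r1:-5,r2:8,r3:Add2
  c5: stall  regs: r0:Add1,r1:-5,r2:8,r3:Add2
  c6: stall  regs: r0:Add1,r1:-5,r2:8,r3:Add2
  c7: CDB Add2=2; issue SUB r2<-Add2  regs: r0:Add1,r1:-5,r2:Add2,r3:2
  c8: stall  regs: r0:Add1,r1:-5,r2:Add2,r3:2

STATUS = TAG Add1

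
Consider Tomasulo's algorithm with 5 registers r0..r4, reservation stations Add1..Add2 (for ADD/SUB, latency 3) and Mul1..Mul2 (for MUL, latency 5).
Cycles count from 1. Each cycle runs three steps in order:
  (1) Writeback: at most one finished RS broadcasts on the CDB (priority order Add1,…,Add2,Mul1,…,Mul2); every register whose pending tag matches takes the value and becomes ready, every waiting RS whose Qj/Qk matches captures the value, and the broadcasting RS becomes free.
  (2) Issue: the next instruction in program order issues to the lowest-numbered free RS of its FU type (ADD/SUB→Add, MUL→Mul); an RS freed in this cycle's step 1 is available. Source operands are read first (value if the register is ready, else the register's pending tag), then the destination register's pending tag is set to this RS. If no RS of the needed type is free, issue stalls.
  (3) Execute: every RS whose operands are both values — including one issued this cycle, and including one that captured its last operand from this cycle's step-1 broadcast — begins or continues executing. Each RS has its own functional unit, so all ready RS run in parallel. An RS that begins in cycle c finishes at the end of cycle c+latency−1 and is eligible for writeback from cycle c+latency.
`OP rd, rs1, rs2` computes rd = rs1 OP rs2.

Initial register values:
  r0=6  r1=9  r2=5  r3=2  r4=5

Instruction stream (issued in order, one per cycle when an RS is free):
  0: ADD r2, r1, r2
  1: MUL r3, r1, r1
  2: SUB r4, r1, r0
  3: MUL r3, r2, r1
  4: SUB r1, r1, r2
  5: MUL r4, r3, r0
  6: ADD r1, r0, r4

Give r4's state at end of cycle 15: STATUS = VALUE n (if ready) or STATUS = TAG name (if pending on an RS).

STATUS = VALUE 756

  c1: issue ADD r2<-Add1  regs: r0:6,r1:9,r2:Add1,r3:2,r4:5
  c2: issue MUL r3<-Mul1  regs: r0:6,r1:9,r2:Add1,r3:Mul1,r4:5
  c3: issue SUB r4<-Add2  regs: r0:6,r1:9,r2:Add1,r3:Mul1,r4:Add2
  c4: CDB Add1=14; issue MUL r3<-Mul2  regs: r0:6,r1:9,r2:14,r3:Mul2,r4:Add2
  c5: issue SUB r1<-Add1  regs: r0:6,r1:Add1,r2:14,r3:Mul2,r4:Add2
  c6: CDB Add2=3; stall  regs: r0:6,r1:Add1,r2:14,r3:Mul2,r4:3
  c7: CDB Mul1=81; issue MUL r4<-Mul1  regs: r0:6,r1:Add1,r2:14,r3:Mul2,r4:Mul1
  c8: CDB Add1=-5; issue ADD r1<-Add1  regs: r0:6,r1:Add1,r2:14,r3:Mul2,r4:Mul1
  c9: CDB Mul2=126  regs: r0:6,r1:Add1,r2:14,r3:126,r4:Mul1
  c10: -  regs: r0:6,r1:Add1,r2:14,r3:126,r4:Mul1
  c11: -  regs: r0:6,r1:Add1,r2:14,r3:126,r4:Mul1
  c12: -  regs: r0:6,r1:Add1,r2:14,r3:126,r4:Mul1
  c13: -  regs: r0:6,r1:Add1,r2:14,r3:126,r4:Mul1
  c14: CDB Mul1=756  regs: r0:6,r1:Add1,r2:14,r3:126,r4:756
  c15: -  regs: r0:6,r1:Add1,r2:14,r3:126,r4:756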